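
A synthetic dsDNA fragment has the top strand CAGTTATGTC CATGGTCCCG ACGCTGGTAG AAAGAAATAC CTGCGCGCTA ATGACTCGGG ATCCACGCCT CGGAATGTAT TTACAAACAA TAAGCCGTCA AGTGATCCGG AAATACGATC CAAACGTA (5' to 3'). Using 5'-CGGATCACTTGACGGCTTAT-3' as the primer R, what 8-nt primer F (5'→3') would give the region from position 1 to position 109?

The reverse primer's reverse complement ATAAGCCGTCAAGTGATCCG matches the template at positions 90–109; the product starts at position 1.
The forward primer is identical to the top strand over positions 1–8: CAGTTATG.

5'-CAGTTATG-3'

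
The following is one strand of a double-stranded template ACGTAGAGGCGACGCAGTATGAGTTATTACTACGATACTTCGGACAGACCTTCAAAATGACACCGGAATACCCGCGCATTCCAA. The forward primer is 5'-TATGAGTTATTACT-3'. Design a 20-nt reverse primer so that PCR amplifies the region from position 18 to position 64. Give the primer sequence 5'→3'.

5'-GGTGTCATTTTGAAGGTCTG-3'

The product's 3' end on the top strand is position 64.
The reverse primer anneals to the top strand over positions 45–64, i.e. to CAGACCTTCAAAATGACACC.
Its sequence written 5'→3' is the reverse complement: GGTGTCATTTTGAAGGTCTG.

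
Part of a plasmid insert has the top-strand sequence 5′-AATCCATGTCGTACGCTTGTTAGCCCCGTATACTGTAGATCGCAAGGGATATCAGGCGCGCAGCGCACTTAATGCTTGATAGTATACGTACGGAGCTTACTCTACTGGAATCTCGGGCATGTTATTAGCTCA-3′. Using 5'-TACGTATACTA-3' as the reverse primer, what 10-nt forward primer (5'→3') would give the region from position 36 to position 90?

The reverse primer's reverse complement TAGTATACGTA matches the template at positions 80–90; the product starts at position 36.
The forward primer is identical to the top strand over positions 36–45: TAGATCGCAA.

5'-TAGATCGCAA-3'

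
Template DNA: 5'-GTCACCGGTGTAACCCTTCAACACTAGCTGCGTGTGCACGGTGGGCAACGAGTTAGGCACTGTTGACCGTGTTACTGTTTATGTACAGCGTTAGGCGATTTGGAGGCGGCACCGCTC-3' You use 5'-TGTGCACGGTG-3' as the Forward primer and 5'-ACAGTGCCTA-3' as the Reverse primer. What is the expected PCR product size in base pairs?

31 bp

Forward primer TGTGCACGGTG is found on the top strand at positions 33–43.
Taking the reverse complement of ACAGTGCCTA gives TAGGCACTGT, found at positions 54–63 on the template; the primer anneals here to the top strand with its 3' end pointing upstream.
Product length = (reverse-primer end) − (forward-primer start) + 1 = 63 − 33 + 1 = 31 bp.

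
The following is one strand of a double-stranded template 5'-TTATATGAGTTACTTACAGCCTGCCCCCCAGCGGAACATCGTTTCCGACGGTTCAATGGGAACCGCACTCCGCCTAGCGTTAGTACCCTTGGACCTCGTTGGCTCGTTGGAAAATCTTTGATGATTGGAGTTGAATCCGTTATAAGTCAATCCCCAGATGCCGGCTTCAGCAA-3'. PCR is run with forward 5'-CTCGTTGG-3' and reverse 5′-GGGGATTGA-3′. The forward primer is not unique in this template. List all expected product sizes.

The forward primer CTCGTTGG matches the top strand at positions 95–102, 103–110.
The reverse primer's reverse complement is TCAATCCCC, matching at positions 147–155.
Each forward site pairs with the reverse site to give a product ending at position 155: sizes 61, 53 bp.

61 bp, 53 bp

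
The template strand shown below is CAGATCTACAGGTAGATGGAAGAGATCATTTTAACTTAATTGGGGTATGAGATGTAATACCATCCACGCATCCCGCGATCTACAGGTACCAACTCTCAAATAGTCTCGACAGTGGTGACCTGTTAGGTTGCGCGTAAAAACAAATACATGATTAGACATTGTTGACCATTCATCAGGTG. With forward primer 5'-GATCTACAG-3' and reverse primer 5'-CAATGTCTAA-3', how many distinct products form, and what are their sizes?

The forward primer GATCTACAG matches the top strand at positions 3–11, 77–85.
The reverse primer's reverse complement is TTAGACATTG, matching at positions 152–161.
Each forward site pairs with the reverse site to give a product ending at position 161: sizes 159, 85 bp.

Two products: 159 bp, 85 bp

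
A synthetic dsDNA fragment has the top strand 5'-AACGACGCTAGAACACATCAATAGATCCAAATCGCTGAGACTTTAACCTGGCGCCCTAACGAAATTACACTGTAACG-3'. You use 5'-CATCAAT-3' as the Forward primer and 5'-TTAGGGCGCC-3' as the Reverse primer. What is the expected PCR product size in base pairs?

Scanning the template, CATCAAT occurs at positions 16–22; this primer anneals to the bottom strand there with its 3' end pointing downstream.
Reverse complement of the reverse primer: GGCGCCCTAA. This occurs on the top strand at positions 50–59.
Amplicon spans positions 16–59: 44 bp.

44 bp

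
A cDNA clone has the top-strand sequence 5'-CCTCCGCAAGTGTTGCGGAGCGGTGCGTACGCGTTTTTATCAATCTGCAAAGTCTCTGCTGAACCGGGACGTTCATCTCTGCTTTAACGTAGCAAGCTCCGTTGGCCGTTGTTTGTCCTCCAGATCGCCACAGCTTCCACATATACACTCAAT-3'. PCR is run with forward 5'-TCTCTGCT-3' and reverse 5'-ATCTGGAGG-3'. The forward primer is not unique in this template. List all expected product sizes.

73 bp, 50 bp

The forward primer TCTCTGCT matches the top strand at positions 53–60, 76–83.
The reverse primer's reverse complement is CCTCCAGAT, matching at positions 117–125.
Each forward site pairs with the reverse site to give a product ending at position 125: sizes 73, 50 bp.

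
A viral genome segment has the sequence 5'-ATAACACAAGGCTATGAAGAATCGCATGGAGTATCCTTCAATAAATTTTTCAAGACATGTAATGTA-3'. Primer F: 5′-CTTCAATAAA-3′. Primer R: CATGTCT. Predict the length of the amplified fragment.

Scanning the template, CTTCAATAAA occurs at positions 36–45; this primer anneals to the bottom strand there with its 3' end pointing downstream.
The reverse primer's reverse complement is AGACATG, which matches the template at positions 53–59.
The product runs from position 36 to position 59, so its length is 59 − 36 + 1 = 24 bp.

24 bp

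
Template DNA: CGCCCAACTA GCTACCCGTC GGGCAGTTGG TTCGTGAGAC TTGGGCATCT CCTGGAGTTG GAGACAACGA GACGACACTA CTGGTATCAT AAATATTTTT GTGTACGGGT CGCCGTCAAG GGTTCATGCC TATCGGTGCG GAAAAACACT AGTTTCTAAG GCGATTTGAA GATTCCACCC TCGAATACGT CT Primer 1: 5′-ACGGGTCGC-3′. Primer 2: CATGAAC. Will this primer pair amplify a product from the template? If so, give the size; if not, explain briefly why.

Primer 1 (ACGGGTCGC) matches the top strand at positions 105–113; it acts as a forward primer.
Primer 2's reverse complement is GTTCATG, matching the top strand at positions 122–128; it acts as a reverse primer.
The 3' ends face each other across positions 105–128, giving a 24 bp product.

Yes — a 24 bp product.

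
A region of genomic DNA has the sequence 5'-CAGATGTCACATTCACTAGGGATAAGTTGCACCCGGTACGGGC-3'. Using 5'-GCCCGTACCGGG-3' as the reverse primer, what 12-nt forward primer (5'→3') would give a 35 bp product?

5'-ACATTCACTAGG-3'

The reverse primer's reverse complement CCCGGTACGGGC matches the template at positions 32–43, so the product ends at position 43.
A 35 bp product then starts at position 43 − 35 + 1 = 9.
The forward primer is identical to the top strand there: ACATTCACTAGG.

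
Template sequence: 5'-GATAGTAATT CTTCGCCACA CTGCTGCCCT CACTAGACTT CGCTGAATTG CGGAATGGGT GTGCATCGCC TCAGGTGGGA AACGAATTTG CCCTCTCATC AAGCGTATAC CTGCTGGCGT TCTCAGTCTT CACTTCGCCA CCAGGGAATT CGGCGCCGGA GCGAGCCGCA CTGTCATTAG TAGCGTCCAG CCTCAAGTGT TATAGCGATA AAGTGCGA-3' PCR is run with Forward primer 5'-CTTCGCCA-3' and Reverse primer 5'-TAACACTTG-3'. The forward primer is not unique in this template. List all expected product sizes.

192 bp, 70 bp

The forward primer CTTCGCCA matches the top strand at positions 11–18, 133–140.
The reverse primer's reverse complement is CAAGTGTTA, matching at positions 194–202.
Each forward site pairs with the reverse site to give a product ending at position 202: sizes 192, 70 bp.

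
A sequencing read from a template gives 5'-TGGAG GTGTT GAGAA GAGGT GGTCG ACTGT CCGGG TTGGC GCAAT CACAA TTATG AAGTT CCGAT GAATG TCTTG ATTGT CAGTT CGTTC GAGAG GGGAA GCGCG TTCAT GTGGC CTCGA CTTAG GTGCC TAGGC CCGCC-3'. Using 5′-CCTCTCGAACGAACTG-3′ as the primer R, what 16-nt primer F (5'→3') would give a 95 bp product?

5'-GGAGGTGTTGAGAAGA-3'

The reverse primer's reverse complement CAGTTCGTTCGAGAGG matches the template at positions 81–96, so the product ends at position 96.
A 95 bp product then starts at position 96 − 95 + 1 = 2.
The forward primer is identical to the top strand there: GGAGGTGTTGAGAAGA.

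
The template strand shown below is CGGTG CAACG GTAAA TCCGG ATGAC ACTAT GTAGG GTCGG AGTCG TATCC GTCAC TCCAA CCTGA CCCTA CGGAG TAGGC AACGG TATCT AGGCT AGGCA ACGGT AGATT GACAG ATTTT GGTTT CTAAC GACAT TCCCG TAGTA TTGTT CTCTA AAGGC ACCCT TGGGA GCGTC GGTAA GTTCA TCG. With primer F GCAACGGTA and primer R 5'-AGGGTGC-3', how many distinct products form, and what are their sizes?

The forward primer GCAACGGTA matches the top strand at positions 5–13, 79–87, 98–106.
The reverse primer's reverse complement is GCACCCT, matching at positions 159–165.
Each forward site pairs with the reverse site to give a product ending at position 165: sizes 161, 87, 68 bp.

Three products: 161 bp, 87 bp, 68 bp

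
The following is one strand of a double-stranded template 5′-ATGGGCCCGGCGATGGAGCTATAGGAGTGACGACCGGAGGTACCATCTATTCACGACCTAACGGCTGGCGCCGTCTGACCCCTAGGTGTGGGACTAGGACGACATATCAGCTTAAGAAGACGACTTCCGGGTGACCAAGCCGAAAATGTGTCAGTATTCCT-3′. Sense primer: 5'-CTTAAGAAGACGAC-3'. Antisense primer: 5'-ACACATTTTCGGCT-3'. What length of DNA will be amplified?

Scanning the template, CTTAAGAAGACGAC occurs at positions 111–124; this primer anneals to the bottom strand there with its 3' end pointing downstream.
Taking the reverse complement of ACACATTTTCGGCT gives AGCCGAAAATGTGT, found at positions 138–151 on the template; the primer anneals here to the top strand with its 3' end pointing upstream.
Amplicon spans positions 111–151: 41 bp.

41 bp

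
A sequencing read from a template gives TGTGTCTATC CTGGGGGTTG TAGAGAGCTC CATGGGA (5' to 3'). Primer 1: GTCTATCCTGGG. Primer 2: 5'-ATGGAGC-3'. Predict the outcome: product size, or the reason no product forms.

Primer 1 (GTCTATCCTGGG) matches the top strand at positions 4–15; it acts as a forward primer.
Primer 2's reverse complement is GCTCCAT, matching the top strand at positions 27–33; it acts as a reverse primer.
The 3' ends face each other across positions 4–33, giving a 30 bp product.

Yes — a 30 bp product.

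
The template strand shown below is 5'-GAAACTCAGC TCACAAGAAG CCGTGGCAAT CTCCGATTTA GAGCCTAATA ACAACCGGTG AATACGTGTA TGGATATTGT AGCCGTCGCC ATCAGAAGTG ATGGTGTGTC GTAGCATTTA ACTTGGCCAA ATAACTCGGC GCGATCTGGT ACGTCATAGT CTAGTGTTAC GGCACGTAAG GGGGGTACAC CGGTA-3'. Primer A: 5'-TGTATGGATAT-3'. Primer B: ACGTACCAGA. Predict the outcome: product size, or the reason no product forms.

Primer A (TGTATGGATAT) matches the top strand at positions 67–77; it acts as a forward primer.
Primer B's reverse complement is TCTGGTACGT, matching the top strand at positions 145–154; it acts as a reverse primer.
The 3' ends face each other across positions 67–154, giving an 88 bp product.

Yes — an 88 bp product.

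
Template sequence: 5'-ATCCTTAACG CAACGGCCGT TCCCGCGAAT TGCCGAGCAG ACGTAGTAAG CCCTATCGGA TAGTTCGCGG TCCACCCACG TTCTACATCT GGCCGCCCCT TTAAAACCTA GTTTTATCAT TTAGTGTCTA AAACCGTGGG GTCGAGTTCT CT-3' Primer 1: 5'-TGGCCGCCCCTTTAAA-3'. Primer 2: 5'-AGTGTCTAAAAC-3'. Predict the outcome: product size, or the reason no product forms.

Primer 1 (TGGCCGCCCCTTTAAA) matches the top strand at positions 90–105 (3' end points downstream).
Primer 2 (AGTGTCTAAAAC) also matches the top strand directly, at positions 123–134 — its reverse complement GTTTTAGACACT is not present.
Both primers anneal to the bottom strand with 3' ends pointing the same way, so neither can prime synthesis back toward the other.

No product — both primers anneal to the same strand and extend in the same direction.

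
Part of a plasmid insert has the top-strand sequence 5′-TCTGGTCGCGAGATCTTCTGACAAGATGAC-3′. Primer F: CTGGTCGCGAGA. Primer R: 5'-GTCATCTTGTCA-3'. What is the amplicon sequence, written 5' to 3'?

5'-CTGGTCGCGAGATCTTCTGACAAGATGAC-3'

Scanning the template, CTGGTCGCGAGA occurs at positions 2–13; this primer anneals to the bottom strand there with its 3' end pointing downstream.
Reverse complement of the reverse primer: TGACAAGATGAC. This occurs on the top strand at positions 19–30.
The product is the template from position 2 through 30 (29 bp).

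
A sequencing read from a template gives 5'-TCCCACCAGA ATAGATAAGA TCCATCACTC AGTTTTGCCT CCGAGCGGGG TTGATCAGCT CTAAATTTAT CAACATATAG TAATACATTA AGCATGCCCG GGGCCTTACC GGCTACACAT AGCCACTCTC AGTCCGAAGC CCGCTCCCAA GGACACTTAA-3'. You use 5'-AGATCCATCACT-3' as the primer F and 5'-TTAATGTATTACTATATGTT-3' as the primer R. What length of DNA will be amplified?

Forward primer AGATCCATCACT is found on the top strand at positions 18–29.
Taking the reverse complement of TTAATGTATTACTATATGTT gives AACATATAGTAATACATTAA, found at positions 72–91 on the template; the primer anneals here to the top strand with its 3' end pointing upstream.
Product length = (reverse-primer end) − (forward-primer start) + 1 = 91 − 18 + 1 = 74 bp.

74 bp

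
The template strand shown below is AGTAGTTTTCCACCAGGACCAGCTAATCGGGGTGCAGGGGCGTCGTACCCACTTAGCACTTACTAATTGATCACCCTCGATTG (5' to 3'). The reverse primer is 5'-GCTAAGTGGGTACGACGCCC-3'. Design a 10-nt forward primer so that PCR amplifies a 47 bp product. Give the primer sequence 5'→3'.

5'-CACCAGGACC-3'

The reverse primer's reverse complement GGGCGTCGTACCCACTTAGC matches the template at positions 38–57, so the product ends at position 57.
A 47 bp product then starts at position 57 − 47 + 1 = 11.
The forward primer is identical to the top strand there: CACCAGGACC.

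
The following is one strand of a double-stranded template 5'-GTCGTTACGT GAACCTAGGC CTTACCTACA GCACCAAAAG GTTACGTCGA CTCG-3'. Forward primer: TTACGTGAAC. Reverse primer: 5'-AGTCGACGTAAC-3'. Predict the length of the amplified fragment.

Scanning the template, TTACGTGAAC occurs at positions 5–14; this primer anneals to the bottom strand there with its 3' end pointing downstream.
Reverse complement of the reverse primer: GTTACGTCGACT. This occurs on the top strand at positions 41–52.
Product length = (reverse-primer end) − (forward-primer start) + 1 = 52 − 5 + 1 = 48 bp.

48 bp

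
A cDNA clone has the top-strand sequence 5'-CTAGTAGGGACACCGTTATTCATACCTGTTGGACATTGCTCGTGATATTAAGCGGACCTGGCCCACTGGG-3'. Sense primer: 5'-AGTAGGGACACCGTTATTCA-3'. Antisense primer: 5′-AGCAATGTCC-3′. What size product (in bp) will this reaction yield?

Scanning the template, AGTAGGGACACCGTTATTCA occurs at positions 3–22; this primer anneals to the bottom strand there with its 3' end pointing downstream.
The reverse primer's reverse complement is GGACATTGCT, which matches the template at positions 31–40.
The product runs from position 3 to position 40, so its length is 40 − 3 + 1 = 38 bp.

38 bp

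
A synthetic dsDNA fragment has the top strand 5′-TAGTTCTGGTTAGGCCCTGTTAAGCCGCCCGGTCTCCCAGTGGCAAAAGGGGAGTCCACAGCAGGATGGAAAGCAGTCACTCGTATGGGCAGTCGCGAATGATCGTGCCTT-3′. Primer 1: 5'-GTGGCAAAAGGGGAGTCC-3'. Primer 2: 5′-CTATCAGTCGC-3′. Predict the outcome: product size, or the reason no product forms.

No product — primer 2 has no binding site in the template.

Primer 2 (CTATCAGTCGC) does not match the top strand, and its reverse complement GCGACTGATAG does not match either.
With no annealing site for primer 2, no amplification occurs.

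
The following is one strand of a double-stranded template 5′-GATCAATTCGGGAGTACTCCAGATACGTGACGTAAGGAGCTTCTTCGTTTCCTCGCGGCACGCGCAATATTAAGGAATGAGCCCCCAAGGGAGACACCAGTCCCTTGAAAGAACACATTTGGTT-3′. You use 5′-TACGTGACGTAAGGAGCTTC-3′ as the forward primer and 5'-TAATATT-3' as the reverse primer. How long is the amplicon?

The forward primer matches the template at positions 24–43.
Taking the reverse complement of TAATATT gives AATATTA, found at positions 66–72 on the template; the primer anneals here to the top strand with its 3' end pointing upstream.
Amplicon spans positions 24–72: 49 bp.

49 bp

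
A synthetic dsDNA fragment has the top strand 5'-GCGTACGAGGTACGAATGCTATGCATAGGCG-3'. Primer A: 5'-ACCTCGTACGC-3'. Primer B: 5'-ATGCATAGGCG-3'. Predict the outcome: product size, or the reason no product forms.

Primer A (ACCTCGTACGC) has reverse complement GCGTACGAGGT, which matches the top strand at positions 1–11; primer A anneals to the top strand there with its 3' end pointing upstream toward position 1.
Primer B (ATGCATAGGCG) matches the top strand directly at positions 21–31; it anneals to the bottom strand with its 3' end pointing downstream toward position 31.
The 3' ends diverge (primer A extends toward position 1, primer B toward position 31), so the primers never converge on a shared product.

No product — the primers' 3' ends point away from each other.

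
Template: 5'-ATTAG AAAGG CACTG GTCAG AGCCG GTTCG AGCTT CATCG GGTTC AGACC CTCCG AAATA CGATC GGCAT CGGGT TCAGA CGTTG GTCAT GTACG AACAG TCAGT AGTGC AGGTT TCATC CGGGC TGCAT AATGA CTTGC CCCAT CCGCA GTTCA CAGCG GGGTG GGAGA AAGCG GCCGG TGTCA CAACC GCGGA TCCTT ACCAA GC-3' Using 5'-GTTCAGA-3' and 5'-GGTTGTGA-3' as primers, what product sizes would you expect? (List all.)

The forward primer GTTCAGA matches the top strand at positions 42–48, 74–80.
The reverse primer's reverse complement is TCACAACC, matching at positions 183–190.
Each forward site pairs with the reverse site to give a product ending at position 190: sizes 149, 117 bp.

149 bp, 117 bp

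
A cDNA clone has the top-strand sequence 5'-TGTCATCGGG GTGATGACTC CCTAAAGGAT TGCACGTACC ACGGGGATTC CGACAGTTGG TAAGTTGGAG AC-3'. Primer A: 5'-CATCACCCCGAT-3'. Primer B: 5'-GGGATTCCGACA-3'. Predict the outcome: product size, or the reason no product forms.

Primer A (CATCACCCCGAT) has reverse complement ATCGGGGTGATG, which matches the top strand at positions 5–16; primer A anneals to the top strand there with its 3' end pointing upstream toward position 5.
Primer B (GGGATTCCGACA) matches the top strand directly at positions 44–55; it anneals to the bottom strand with its 3' end pointing downstream toward position 55.
The 3' ends diverge (primer A extends toward position 1, primer B toward position 72), so the primers never converge on a shared product.

No product — the primers' 3' ends point away from each other.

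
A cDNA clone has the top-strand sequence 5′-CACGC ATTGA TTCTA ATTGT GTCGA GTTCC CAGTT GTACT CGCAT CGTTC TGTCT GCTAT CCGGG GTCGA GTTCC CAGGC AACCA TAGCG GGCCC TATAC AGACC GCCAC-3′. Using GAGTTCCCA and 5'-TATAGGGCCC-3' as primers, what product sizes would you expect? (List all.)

The forward primer GAGTTCCCA matches the top strand at positions 24–32, 69–77.
The reverse primer's reverse complement is GGGCCCTATA, matching at positions 90–99.
Each forward site pairs with the reverse site to give a product ending at position 99: sizes 76, 31 bp.

76 bp, 31 bp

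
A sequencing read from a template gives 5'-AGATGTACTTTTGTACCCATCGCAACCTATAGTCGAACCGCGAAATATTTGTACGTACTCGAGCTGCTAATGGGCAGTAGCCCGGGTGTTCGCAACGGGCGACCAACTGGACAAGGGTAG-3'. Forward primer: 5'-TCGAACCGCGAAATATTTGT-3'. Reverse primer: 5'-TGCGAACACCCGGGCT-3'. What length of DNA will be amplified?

Scanning the template, TCGAACCGCGAAATATTTGT occurs at positions 33–52; this primer anneals to the bottom strand there with its 3' end pointing downstream.
Taking the reverse complement of TGCGAACACCCGGGCT gives AGCCCGGGTGTTCGCA, found at positions 79–94 on the template; the primer anneals here to the top strand with its 3' end pointing upstream.
The product runs from position 33 to position 94, so its length is 94 − 33 + 1 = 62 bp.

62 bp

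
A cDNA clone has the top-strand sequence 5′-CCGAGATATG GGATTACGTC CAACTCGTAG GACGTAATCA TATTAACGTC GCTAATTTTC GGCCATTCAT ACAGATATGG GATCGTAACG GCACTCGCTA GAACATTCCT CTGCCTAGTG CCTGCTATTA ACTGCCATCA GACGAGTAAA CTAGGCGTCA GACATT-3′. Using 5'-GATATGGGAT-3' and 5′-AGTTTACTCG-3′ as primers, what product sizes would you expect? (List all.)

The forward primer GATATGGGAT matches the top strand at positions 5–14, 74–83.
The reverse primer's reverse complement is CGAGTAAACT, matching at positions 143–152.
Each forward site pairs with the reverse site to give a product ending at position 152: sizes 148, 79 bp.

148 bp, 79 bp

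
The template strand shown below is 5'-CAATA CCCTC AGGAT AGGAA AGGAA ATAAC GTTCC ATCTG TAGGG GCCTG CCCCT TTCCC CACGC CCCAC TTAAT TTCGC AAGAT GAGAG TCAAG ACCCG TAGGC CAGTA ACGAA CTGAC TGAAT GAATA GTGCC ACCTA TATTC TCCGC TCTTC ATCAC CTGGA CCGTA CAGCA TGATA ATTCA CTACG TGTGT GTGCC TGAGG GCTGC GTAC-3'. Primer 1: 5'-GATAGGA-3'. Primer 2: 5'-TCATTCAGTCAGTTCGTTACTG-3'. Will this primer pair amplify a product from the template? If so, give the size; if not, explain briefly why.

Yes — a 115 bp product.

Primer 1 (GATAGGA) matches the top strand at positions 13–19; it acts as a forward primer.
Primer 2's reverse complement is CAGTAACGAACTGACTGAATGA, matching the top strand at positions 106–127; it acts as a reverse primer.
The 3' ends face each other across positions 13–127, giving a 115 bp product.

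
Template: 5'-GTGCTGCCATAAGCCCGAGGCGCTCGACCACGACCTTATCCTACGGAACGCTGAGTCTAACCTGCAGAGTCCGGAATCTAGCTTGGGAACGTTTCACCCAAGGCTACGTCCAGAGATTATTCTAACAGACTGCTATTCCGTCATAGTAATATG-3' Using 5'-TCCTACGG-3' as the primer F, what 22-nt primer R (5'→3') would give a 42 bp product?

The forward primer binds at positions 39–46, so a 42 bp product ends at position 39 + 42 − 1 = 80.
The reverse primer anneals to the top strand over positions 59–80, i.e. to AACCTGCAGAGTCCGGAATCTA.
Its sequence written 5'→3' is the reverse complement: TAGATTCCGGACTCTGCAGGTT.

5'-TAGATTCCGGACTCTGCAGGTT-3'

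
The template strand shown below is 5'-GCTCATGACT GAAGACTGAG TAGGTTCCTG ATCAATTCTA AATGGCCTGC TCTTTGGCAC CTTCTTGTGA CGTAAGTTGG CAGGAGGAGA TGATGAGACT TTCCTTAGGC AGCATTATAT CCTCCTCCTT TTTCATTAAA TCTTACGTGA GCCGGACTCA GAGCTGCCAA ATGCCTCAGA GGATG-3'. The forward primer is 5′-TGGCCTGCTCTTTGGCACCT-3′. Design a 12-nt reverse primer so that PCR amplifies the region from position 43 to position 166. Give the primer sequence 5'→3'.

5'-CAGCTCTGAGTC-3'

The product's 3' end on the top strand is position 166.
The reverse primer anneals to the top strand over positions 155–166, i.e. to GACTCAGAGCTG.
Its sequence written 5'→3' is the reverse complement: CAGCTCTGAGTC.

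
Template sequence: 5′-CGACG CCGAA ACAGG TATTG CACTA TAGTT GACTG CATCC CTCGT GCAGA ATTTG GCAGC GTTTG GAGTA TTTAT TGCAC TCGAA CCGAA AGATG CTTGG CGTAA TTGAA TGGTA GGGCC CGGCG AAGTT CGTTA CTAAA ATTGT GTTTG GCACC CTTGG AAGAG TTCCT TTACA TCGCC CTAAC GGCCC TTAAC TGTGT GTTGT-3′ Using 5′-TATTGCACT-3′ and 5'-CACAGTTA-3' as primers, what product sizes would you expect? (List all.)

The forward primer TATTGCACT matches the top strand at positions 16–24, 73–81.
The reverse primer's reverse complement is TAACTGTG, matching at positions 192–199.
Each forward site pairs with the reverse site to give a product ending at position 199: sizes 184, 127 bp.

184 bp, 127 bp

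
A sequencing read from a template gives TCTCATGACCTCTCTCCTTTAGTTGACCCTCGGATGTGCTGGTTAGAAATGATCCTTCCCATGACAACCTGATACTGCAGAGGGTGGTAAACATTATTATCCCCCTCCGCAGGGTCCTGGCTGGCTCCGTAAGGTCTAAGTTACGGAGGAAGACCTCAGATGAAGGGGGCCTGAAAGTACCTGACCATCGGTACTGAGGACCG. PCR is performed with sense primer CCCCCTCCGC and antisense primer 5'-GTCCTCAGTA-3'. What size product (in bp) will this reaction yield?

Forward primer CCCCCTCCGC is found on the top strand at positions 101–110.
The reverse primer's reverse complement is TACTGAGGAC, which matches the template at positions 192–201.
Product length = (reverse-primer end) − (forward-primer start) + 1 = 201 − 101 + 1 = 101 bp.

101 bp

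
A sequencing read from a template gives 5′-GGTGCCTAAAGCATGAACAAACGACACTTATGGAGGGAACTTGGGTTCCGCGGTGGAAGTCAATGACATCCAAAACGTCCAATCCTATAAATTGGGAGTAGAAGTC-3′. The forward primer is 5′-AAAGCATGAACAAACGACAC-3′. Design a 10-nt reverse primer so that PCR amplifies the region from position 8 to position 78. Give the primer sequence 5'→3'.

5'-ACGTTTTGGA-3'

The product's 3' end on the top strand is position 78.
The reverse primer anneals to the top strand over positions 69–78, i.e. to TCCAAAACGT.
Its sequence written 5'→3' is the reverse complement: ACGTTTTGGA.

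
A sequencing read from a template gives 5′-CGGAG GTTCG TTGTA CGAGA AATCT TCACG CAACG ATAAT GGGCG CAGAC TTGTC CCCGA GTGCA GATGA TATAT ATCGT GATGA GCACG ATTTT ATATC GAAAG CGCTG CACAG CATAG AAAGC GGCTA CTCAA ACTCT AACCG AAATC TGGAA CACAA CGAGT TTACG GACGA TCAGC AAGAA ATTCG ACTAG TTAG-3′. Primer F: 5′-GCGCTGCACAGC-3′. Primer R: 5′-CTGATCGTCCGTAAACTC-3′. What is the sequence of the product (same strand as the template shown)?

5'-GCGCTGCACAGCATAGAAAGCGGCTACTCAAACTCTAACCGAAATCTGGAACACAACGAGTTTACGGACGATCAG-3'

Scanning the template, GCGCTGCACAGC occurs at positions 105–116; this primer anneals to the bottom strand there with its 3' end pointing downstream.
Taking the reverse complement of CTGATCGTCCGTAAACTC gives GAGTTTACGGACGATCAG, found at positions 162–179 on the template; the primer anneals here to the top strand with its 3' end pointing upstream.
The product is the template from position 105 through 179 (75 bp).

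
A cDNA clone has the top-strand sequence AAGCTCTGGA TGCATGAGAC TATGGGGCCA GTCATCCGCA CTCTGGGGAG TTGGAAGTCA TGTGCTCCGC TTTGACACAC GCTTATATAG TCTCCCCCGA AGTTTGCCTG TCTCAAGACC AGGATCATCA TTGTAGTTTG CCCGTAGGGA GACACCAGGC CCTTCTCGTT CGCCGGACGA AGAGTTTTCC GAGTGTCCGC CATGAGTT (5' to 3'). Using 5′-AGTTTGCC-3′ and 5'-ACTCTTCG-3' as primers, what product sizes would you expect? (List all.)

The forward primer AGTTTGCC matches the top strand at positions 101–108, 135–142.
The reverse primer's reverse complement is CGAAGAGT, matching at positions 178–185.
Each forward site pairs with the reverse site to give a product ending at position 185: sizes 85, 51 bp.

85 bp, 51 bp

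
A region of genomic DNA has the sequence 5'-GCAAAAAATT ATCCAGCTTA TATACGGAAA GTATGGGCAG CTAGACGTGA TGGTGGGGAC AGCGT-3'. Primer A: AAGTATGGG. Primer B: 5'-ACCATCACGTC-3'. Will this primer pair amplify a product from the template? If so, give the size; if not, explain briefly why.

Yes — a 26 bp product.

Primer A (AAGTATGGG) matches the top strand at positions 29–37; it acts as a forward primer.
Primer B's reverse complement is GACGTGATGGT, matching the top strand at positions 44–54; it acts as a reverse primer.
The 3' ends face each other across positions 29–54, giving a 26 bp product.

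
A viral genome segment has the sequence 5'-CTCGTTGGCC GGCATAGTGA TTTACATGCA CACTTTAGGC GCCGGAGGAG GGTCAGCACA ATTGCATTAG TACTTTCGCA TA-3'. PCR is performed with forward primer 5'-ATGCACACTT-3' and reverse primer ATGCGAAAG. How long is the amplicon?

Scanning the template, ATGCACACTT occurs at positions 26–35; this primer anneals to the bottom strand there with its 3' end pointing downstream.
The reverse primer's reverse complement is CTTTCGCAT, which matches the template at positions 73–81.
Product length = (reverse-primer end) − (forward-primer start) + 1 = 81 − 26 + 1 = 56 bp.

56 bp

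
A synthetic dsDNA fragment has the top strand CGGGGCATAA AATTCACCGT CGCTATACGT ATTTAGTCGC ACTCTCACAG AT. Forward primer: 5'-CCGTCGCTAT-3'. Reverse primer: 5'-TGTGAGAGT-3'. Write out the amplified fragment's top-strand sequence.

5'-CCGTCGCTATACGTATTTAGTCGCACTCTCACA-3'

Scanning the template, CCGTCGCTAT occurs at positions 17–26; this primer anneals to the bottom strand there with its 3' end pointing downstream.
The reverse primer's reverse complement is ACTCTCACA, which matches the template at positions 41–49.
The product is the template from position 17 through 49 (33 bp).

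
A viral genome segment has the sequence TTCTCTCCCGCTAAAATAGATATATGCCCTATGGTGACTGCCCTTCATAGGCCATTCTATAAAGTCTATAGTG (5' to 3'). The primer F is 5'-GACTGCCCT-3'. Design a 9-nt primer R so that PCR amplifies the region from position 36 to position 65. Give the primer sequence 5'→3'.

The product's 3' end on the top strand is position 65.
The reverse primer anneals to the top strand over positions 57–65, i.e. to CTATAAAGT.
Its sequence written 5'→3' is the reverse complement: ACTTTATAG.

5'-ACTTTATAG-3'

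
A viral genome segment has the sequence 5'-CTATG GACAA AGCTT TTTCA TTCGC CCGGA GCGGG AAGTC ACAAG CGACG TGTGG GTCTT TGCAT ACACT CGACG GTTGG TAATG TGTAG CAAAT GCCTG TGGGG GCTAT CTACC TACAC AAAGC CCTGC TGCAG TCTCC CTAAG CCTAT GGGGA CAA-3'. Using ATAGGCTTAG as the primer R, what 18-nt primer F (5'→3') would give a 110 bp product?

The reverse primer's reverse complement CTAAGCCTAT matches the template at positions 141–150, so the product ends at position 150.
A 110 bp product then starts at position 150 − 110 + 1 = 41.
The forward primer is identical to the top strand there: ACAAGCGACGTGTGGGTC.

5'-ACAAGCGACGTGTGGGTC-3'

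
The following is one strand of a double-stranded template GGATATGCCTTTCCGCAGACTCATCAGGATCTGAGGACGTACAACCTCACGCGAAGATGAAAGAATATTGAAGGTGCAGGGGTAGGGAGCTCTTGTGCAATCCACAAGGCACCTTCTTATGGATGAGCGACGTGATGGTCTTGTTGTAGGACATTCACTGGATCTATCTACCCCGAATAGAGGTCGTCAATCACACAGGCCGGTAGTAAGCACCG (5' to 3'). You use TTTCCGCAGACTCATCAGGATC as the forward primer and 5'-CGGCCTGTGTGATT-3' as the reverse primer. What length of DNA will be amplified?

193 bp

Forward primer TTTCCGCAGACTCATCAGGATC is found on the top strand at positions 10–31.
Reverse complement of the reverse primer: AATCACACAGGCCG. This occurs on the top strand at positions 189–202.
The product runs from position 10 to position 202, so its length is 202 − 10 + 1 = 193 bp.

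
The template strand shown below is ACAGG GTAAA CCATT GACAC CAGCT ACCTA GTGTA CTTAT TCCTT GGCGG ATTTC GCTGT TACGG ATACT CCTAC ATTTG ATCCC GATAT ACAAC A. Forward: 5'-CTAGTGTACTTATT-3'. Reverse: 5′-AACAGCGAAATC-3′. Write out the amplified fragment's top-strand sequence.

Forward primer CTAGTGTACTTATT is found on the top strand at positions 28–41.
The reverse primer's reverse complement is GATTTCGCTGTT, which matches the template at positions 50–61.
The product is the template from position 28 through 61 (34 bp).

5'-CTAGTGTACTTATTCCTTGGCGGATTTCGCTGTT-3'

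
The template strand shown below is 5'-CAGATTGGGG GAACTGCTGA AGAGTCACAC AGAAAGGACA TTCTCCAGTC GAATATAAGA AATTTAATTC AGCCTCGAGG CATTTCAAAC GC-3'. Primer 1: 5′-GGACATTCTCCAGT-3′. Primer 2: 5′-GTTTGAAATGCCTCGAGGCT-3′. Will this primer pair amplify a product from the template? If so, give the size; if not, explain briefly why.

Primer 1 (GGACATTCTCCAGT) matches the top strand at positions 36–49; it acts as a forward primer.
Primer 2's reverse complement is AGCCTCGAGGCATTTCAAAC, matching the top strand at positions 71–90; it acts as a reverse primer.
The 3' ends face each other across positions 36–90, giving a 55 bp product.

Yes — a 55 bp product.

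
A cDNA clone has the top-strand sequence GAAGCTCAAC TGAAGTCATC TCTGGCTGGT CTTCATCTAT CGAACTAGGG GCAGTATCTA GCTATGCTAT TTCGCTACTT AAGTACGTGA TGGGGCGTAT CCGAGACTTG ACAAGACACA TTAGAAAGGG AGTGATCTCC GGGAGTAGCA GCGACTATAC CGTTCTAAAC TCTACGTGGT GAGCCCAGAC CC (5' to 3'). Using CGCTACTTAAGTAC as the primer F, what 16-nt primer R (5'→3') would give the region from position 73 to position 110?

The product's 3' end on the top strand is position 110.
The reverse primer anneals to the top strand over positions 95–110, i.e. to GCGTATCCGAGACTTG.
Its sequence written 5'→3' is the reverse complement: CAAGTCTCGGATACGC.

5'-CAAGTCTCGGATACGC-3'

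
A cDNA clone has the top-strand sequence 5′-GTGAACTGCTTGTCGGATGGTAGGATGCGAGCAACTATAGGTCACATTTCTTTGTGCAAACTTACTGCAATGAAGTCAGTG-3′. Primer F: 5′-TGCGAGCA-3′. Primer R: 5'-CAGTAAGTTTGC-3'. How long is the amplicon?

Scanning the template, TGCGAGCA occurs at positions 26–33; this primer anneals to the bottom strand there with its 3' end pointing downstream.
The reverse primer's reverse complement is GCAAACTTACTG, which matches the template at positions 56–67.
The product runs from position 26 to position 67, so its length is 67 − 26 + 1 = 42 bp.

42 bp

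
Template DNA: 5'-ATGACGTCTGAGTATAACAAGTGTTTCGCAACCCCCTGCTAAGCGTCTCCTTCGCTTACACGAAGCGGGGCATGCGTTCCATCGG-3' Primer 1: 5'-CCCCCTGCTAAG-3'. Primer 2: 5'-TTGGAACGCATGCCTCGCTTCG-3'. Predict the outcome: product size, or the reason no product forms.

No product — primer 2 has no binding site in the template.

Primer 2 (TTGGAACGCATGCCTCGCTTCG) does not match the top strand, and its reverse complement CGAAGCGAGGCATGCGTTCCAA does not match either.
With no annealing site for primer 2, no amplification occurs.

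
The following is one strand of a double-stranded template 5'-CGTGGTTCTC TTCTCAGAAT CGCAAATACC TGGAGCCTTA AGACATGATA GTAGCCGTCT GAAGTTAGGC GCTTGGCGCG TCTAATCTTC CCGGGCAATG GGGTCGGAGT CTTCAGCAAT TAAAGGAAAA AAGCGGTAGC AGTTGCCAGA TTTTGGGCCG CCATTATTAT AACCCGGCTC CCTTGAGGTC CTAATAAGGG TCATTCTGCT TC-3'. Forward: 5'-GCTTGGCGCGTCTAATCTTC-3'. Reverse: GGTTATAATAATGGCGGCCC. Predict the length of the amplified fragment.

104 bp

The forward primer matches the template at positions 71–90.
Reverse complement of the reverse primer: GGGCCGCCATTATTATAACC. This occurs on the top strand at positions 155–174.
Amplicon spans positions 71–174: 104 bp.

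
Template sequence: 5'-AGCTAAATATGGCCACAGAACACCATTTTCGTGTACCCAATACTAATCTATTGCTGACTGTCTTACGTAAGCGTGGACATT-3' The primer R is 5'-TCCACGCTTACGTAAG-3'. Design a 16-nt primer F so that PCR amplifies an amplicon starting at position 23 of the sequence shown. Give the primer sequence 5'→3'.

5'-CCATTTTCGTGTACCC-3'

The reverse primer's reverse complement CTTACGTAAGCGTGGA matches the template at positions 62–77; the product starts at position 23.
The forward primer is identical to the top strand over positions 23–38: CCATTTTCGTGTACCC.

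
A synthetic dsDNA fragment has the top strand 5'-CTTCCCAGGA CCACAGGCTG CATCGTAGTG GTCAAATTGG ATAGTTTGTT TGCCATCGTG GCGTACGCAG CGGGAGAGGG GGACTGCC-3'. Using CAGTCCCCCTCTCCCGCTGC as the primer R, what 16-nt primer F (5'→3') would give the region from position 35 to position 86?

The reverse primer's reverse complement GCAGCGGGAGAGGGGGACTG matches the template at positions 67–86; the product starts at position 35.
The forward primer is identical to the top strand over positions 35–50: AATTGGATAGTTTGTT.

5'-AATTGGATAGTTTGTT-3'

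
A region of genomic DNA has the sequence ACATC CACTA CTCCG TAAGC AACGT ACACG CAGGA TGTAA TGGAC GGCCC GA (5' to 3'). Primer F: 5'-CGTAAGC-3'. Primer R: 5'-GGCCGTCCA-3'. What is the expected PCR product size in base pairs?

36 bp

The forward primer matches the template at positions 14–20.
The reverse primer's reverse complement is TGGACGGCC, which matches the template at positions 41–49.
Product length = (reverse-primer end) − (forward-primer start) + 1 = 49 − 14 + 1 = 36 bp.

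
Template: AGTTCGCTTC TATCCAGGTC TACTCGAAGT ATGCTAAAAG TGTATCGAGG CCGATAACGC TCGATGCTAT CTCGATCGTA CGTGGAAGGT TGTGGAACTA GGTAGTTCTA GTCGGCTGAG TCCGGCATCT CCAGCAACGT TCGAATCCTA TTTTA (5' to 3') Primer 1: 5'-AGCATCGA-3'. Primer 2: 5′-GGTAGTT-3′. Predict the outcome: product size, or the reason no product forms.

No product — the primers' 3' ends point away from each other.

Primer 1 (AGCATCGA) has reverse complement TCGATGCT, which matches the top strand at positions 61–68; primer 1 anneals to the top strand there with its 3' end pointing upstream toward position 61.
Primer 2 (GGTAGTT) matches the top strand directly at positions 101–107; it anneals to the bottom strand with its 3' end pointing downstream toward position 107.
The 3' ends diverge (primer 1 extends toward position 1, primer 2 toward position 155), so the primers never converge on a shared product.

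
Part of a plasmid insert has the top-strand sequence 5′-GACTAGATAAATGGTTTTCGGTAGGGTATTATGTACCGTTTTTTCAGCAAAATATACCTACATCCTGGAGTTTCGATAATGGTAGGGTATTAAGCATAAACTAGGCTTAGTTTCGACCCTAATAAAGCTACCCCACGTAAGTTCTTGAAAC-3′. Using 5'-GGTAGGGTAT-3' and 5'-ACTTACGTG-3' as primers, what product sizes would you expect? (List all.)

The forward primer GGTAGGGTAT matches the top strand at positions 20–29, 81–90.
The reverse primer's reverse complement is CACGTAAGT, matching at positions 134–142.
Each forward site pairs with the reverse site to give a product ending at position 142: sizes 123, 62 bp.

123 bp, 62 bp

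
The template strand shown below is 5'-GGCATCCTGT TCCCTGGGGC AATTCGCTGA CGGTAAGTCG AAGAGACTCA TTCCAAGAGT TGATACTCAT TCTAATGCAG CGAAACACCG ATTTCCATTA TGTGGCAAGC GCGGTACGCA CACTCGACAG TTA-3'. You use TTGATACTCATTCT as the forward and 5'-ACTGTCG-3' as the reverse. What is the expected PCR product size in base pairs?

Forward primer TTGATACTCATTCT is found on the top strand at positions 60–73.
The reverse primer's reverse complement is CGACAGT, which matches the template at positions 125–131.
The product runs from position 60 to position 131, so its length is 131 − 60 + 1 = 72 bp.

72 bp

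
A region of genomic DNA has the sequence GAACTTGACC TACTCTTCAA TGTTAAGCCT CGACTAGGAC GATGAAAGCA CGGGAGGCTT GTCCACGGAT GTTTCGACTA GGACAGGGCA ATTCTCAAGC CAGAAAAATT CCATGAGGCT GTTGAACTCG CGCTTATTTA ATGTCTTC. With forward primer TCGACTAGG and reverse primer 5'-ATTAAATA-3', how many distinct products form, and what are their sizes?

The forward primer TCGACTAGG matches the top strand at positions 30–38, 74–82.
The reverse primer's reverse complement is TATTTAAT, matching at positions 135–142.
Each forward site pairs with the reverse site to give a product ending at position 142: sizes 113, 69 bp.

Two products: 113 bp, 69 bp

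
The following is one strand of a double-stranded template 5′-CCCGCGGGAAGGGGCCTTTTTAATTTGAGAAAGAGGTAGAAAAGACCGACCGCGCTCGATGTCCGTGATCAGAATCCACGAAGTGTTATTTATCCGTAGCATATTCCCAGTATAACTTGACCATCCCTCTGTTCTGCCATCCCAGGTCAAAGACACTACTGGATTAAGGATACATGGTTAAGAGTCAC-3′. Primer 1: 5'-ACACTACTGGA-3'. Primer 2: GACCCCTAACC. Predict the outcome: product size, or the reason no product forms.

No product — primer 2 has no binding site in the template.

Primer 2 (GACCCCTAACC) does not match the top strand, and its reverse complement GGTTAGGGGTC does not match either.
With no annealing site for primer 2, no amplification occurs.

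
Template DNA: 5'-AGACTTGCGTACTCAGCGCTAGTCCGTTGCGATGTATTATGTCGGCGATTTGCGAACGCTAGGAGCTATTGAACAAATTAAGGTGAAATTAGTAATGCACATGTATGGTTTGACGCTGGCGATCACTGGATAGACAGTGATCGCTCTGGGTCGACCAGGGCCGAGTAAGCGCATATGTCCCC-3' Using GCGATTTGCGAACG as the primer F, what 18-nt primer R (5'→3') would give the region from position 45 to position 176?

The product's 3' end on the top strand is position 176.
The reverse primer anneals to the top strand over positions 159–176, i.e. to GGCCGAGTAAGCGCATAT.
Its sequence written 5'→3' is the reverse complement: ATATGCGCTTACTCGGCC.

5'-ATATGCGCTTACTCGGCC-3'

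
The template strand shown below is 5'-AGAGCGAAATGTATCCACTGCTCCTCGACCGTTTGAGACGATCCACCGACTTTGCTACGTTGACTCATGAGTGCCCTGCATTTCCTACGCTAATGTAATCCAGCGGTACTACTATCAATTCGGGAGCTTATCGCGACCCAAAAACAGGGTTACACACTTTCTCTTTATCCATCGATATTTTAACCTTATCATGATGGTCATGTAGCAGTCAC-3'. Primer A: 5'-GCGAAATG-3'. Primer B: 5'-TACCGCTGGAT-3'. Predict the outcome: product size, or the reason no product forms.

Primer A (GCGAAATG) matches the top strand at positions 4–11; it acts as a forward primer.
Primer B's reverse complement is ATCCAGCGGTA, matching the top strand at positions 98–108; it acts as a reverse primer.
The 3' ends face each other across positions 4–108, giving a 105 bp product.

Yes — a 105 bp product.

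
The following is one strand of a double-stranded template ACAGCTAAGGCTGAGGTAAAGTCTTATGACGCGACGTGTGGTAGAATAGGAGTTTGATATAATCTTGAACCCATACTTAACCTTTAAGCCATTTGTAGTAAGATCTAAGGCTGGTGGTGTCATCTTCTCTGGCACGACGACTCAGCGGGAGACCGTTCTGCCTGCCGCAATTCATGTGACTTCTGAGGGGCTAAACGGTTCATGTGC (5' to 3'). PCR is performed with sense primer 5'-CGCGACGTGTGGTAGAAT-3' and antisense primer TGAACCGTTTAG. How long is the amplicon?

The forward primer matches the template at positions 30–47.
Reverse complement of the reverse primer: CTAAACGGTTCA. This occurs on the top strand at positions 191–202.
The product runs from position 30 to position 202, so its length is 202 − 30 + 1 = 173 bp.

173 bp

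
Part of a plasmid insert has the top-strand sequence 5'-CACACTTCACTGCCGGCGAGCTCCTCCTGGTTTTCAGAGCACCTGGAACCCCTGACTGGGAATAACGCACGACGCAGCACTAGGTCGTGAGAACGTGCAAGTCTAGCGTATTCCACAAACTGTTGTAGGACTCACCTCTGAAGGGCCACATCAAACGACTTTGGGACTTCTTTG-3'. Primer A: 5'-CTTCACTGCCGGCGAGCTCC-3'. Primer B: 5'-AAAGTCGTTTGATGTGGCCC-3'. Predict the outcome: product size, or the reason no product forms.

Primer A (CTTCACTGCCGGCGAGCTCC) matches the top strand at positions 5–24; it acts as a forward primer.
Primer B's reverse complement is GGGCCACATCAAACGACTTT, matching the top strand at positions 143–162; it acts as a reverse primer.
The 3' ends face each other across positions 5–162, giving a 158 bp product.

Yes — a 158 bp product.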